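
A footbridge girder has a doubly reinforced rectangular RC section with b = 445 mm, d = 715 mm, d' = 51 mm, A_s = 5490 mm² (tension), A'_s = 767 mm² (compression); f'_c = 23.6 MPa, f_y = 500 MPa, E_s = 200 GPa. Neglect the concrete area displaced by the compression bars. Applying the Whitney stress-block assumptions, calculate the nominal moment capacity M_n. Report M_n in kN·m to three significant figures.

M_n ≈ 1630 kN·m

Assume both tension and compression steel yield.
Net tension couple steel: A_s − A'_s = 4723 mm².
a = (A_s − A'_s) f_y / (0.85 f'_c b) = 2361500/(0.85 × 23.6 × 445) = 264.54 mm.
c = a/β₁ = 264.54/0.85 = 311.22 mm; ε'_s = 0.003(c − d')/c = 0.0025 ≥ f_y/E_s = 0.0025, so compression steel does yield.
M_n = (A_s − A'_s) f_y (d − a/2) + A'_s f_y (d − d') = [2361500 × (715 − 132.27) + 383500 × (715 − 51)] × 10⁻⁶ = 1376.12 + 254.64 = 1630.76 kN·m.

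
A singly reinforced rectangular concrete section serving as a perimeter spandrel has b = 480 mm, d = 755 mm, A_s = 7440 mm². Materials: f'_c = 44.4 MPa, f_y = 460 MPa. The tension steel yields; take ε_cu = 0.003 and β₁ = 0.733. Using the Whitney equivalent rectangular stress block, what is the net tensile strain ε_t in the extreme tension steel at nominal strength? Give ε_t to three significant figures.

a = A_s f_y/(0.85 f'_c b) = 188.92 mm.
β₁ = 0.733, so c = a/β₁ = 188.92/0.733 = 257.74 mm.
From the linear strain diagram with ε_cu = 0.003: ε_t = 0.003 (d − c)/c = 0.003 × (755 − 257.74)/257.74 = 0.00579.
Since ε_t ≥ 0.005, the section is tension-controlled.

ε_t ≈ 0.00579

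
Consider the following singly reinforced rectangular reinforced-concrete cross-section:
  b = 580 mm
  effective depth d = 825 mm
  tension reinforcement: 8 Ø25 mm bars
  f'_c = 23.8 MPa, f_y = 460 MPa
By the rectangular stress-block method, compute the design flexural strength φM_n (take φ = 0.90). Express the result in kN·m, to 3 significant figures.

A_s = 8 × 491 = 3928 mm².
T = A_s f_y = 3928 × 460 = 1806880 N = 1806.88 kN.
From C = T: a = T/(0.85 f'_c b) = 1806880/(0.85 × 23.8 × 580) = 153.99 mm.
M_n = T(d − a/2) = 1806.88 kN × (825 − 76.995) mm = 1351.56 kN·m.
φM_n = 0.90 × 1351.56 = 1216.40 kN·m.

φM_n ≈ 1220 kN·m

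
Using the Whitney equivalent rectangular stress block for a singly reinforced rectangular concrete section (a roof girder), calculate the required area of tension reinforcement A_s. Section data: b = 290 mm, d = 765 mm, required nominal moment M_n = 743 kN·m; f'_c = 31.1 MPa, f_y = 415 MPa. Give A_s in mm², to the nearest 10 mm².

A_s ≈ 2570 mm²

With M_n = 0.85 f'_c a b (d − a/2), solve the quadratic for a:
a = d − √(d² − 2M_n/(0.85 f'_c b)) = 765 − √(765² − 2 × 743×10⁶/(0.85 × 31.1 × 290)) = 139.39 mm.
A_s = 0.85 f'_c a b / f_y = 0.85 × 31.1 × 139.39 × 290 / 415 = 2574.9 mm².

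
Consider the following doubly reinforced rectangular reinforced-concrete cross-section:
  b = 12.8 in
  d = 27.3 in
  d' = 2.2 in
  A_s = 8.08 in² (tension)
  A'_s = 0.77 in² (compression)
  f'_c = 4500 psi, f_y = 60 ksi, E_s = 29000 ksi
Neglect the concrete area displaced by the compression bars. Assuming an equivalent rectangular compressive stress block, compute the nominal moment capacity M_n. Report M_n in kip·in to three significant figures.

Assume both steels yield.
a = (A_s − A'_s) f_y/(0.85 f'_c b) = (8.08 − 0.77) × 60/(0.85 × 4.5 × 12.8) = 8.958 in.
c = a/β₁ = 8.958/0.825 = 10.858 in; ε'_s = 0.003(c − d')/c = 0.0024 ≥ ε_y = 0.0021, so the compression steel yields.
M_n = (A_s − A'_s) f_y (d − a/2) + A'_s f_y (d − d') = 438.6 × (27.3 − 4.479) + 46.2 × (27.3 − 2.2) = 10009.3 + 1159.6 = 11168.9 kip·in.

M_n ≈ 11200 kip·in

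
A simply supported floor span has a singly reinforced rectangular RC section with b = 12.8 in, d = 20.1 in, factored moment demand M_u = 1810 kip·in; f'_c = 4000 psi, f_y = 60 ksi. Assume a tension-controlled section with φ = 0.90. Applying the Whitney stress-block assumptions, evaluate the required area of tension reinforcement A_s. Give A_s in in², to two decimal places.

M_n = M_u/φ = 1810/0.90 = 2011.11 kip·in.
From M_n = 0.85 f'_c a b (d − a/2):
a = d − √(d² − 2M_n/(0.85 f'_c b)) = 20.1 − √(20.1² − 2 × 2011.11/(0.85 × 4 × 12.8)) = 2.448 in.
A_s = 0.85 f'_c a b / f_y = 0.85 × 4 × 2.448 × 12.8 / 60 = 1.776 in².

A_s ≈ 1.78 in²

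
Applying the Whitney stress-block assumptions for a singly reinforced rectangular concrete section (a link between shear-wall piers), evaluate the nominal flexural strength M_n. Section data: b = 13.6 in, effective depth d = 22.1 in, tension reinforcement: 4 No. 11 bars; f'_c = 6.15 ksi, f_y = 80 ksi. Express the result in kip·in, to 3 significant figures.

M_n ≈ 9280 kip·in

A_s = 4 × 1.56 = 6.24 in².
T = A_s f_y = 6.24 × 80 = 499.2 kips.
a = T/(0.85 f'_c b) = 499.2/(0.85 × 6.15 × 13.6) = 7.022 in.
M_n = T(d − a/2) = 499.2 × (22.1 − 3.511) = 9279.6 kip·in.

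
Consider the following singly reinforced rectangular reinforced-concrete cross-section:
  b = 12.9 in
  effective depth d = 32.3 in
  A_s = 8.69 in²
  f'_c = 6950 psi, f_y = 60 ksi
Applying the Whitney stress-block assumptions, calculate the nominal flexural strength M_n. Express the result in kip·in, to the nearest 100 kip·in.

M_n ≈ 15100 kip·in

T = A_s f_y = 8.69 × 60 = 521.4 kips.
a = T/(0.85 f'_c b) = 521.4/(0.85 × 6.95 × 12.9) = 6.842 in.
M_n = T(d − a/2) = 521.4 × (32.3 − 3.421) = 15057.5 kip·in.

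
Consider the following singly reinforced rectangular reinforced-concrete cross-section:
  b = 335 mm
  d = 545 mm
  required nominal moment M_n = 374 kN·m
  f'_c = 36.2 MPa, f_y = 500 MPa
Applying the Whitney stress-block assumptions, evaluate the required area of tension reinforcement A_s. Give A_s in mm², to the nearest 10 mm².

A_s ≈ 1470 mm²

With M_n = 0.85 f'_c a b (d − a/2), solve the quadratic for a:
a = d − √(d² − 2M_n/(0.85 f'_c b)) = 545 − √(545² − 2 × 374×10⁶/(0.85 × 36.2 × 335)) = 71.23 mm.
A_s = 0.85 f'_c a b / f_y = 0.85 × 36.2 × 71.23 × 335 / 500 = 1468.5 mm².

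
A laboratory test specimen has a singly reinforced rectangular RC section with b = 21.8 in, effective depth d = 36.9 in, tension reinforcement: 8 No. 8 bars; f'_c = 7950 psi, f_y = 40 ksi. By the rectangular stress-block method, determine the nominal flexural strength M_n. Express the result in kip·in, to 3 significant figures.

A_s = 8 × 0.79 = 6.32 in².
T = A_s f_y = 6.32 × 40 = 252.8 kips.
a = T/(0.85 f'_c b) = 252.8/(0.85 × 7.95 × 21.8) = 1.716 in.
M_n = T(d − a/2) = 252.8 × (36.9 − 0.858) = 9111.4 kip·in.

M_n ≈ 9110 kip·in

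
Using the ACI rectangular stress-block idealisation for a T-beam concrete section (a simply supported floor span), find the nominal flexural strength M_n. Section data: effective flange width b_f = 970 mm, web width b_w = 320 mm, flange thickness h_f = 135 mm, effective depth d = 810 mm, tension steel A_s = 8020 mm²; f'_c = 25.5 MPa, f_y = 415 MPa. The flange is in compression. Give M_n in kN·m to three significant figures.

Tension: T = A_s f_y = 8020 × 415 = 3328300 N.
Try a within the flange: a = T/(0.85 f'_c b_f) = 3328300/(0.85 × 25.5 × 970) = 158.30 mm.
a = 158.30 > h_f = 135 mm: the block extends into the web. Split into flange-overhang and web parts.
C_f = 0.85 f'_c (b_f − b_w) h_f = 0.85 × 25.5 × (970 − 320) × 135 = 1901981 N.
Remaining web compression depth: a_w = (T − C_f)/(0.85 f'_c b_w) = (3328300 − 1901981)/(0.85 × 25.5 × 320) = 205.64 mm.
M_n = C_f(d − h_f/2) + (T − C_f)(d − a_w/2) = 1901981 × (810 − 67.5) + 1426319 × (810 − 102.82) = 1412.22 + 1008.66 = 2420.88 × 10⁶ N·mm.
M_n = 2420.88 kN·m.

M_n ≈ 2420 kN·m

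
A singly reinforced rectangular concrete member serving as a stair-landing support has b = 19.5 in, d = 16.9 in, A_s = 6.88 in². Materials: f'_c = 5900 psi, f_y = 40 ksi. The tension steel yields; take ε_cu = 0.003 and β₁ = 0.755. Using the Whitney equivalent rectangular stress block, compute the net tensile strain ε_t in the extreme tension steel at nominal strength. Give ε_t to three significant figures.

a = A_s f_y/(0.85 f'_c b) = 2.814 in.
β₁ = 0.755, so c = a/β₁ = 2.814/0.755 = 3.727 in.
From the linear strain diagram with ε_cu = 0.003: ε_t = 0.003 (d − c)/c = 0.003 × (16.9 − 3.727)/3.727 = 0.0106.
Since ε_t ≥ 0.005, the section is tension-controlled.

ε_t ≈ 0.0106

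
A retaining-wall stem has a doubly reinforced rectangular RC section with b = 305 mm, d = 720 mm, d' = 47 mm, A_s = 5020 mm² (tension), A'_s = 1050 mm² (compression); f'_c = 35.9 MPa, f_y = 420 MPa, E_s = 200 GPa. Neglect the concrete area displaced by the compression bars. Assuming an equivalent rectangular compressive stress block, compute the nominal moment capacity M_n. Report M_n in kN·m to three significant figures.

Assume both tension and compression steel yield.
Net tension couple steel: A_s − A'_s = 3970 mm².
a = (A_s − A'_s) f_y / (0.85 f'_c b) = 1667400/(0.85 × 35.9 × 305) = 179.15 mm.
c = a/β₁ = 179.15/0.794 = 225.63 mm; ε'_s = 0.003(c − d')/c = 0.0024 ≥ f_y/E_s = 0.0021, so compression steel does yield.
M_n = (A_s − A'_s) f_y (d − a/2) + A'_s f_y (d − d') = [1667400 × (720 − 89.575) + 441000 × (720 − 47)] × 10⁻⁶ = 1051.17 + 296.79 = 1347.96 kN·m.

M_n ≈ 1350 kN·m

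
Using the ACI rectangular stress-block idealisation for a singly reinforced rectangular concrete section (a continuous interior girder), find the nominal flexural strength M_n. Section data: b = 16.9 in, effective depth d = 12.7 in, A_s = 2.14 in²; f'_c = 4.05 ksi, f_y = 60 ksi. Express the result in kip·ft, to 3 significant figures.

T = A_s f_y = 2.14 × 60 = 128.4 kips.
a = T/(0.85 f'_c b) = 128.4/(0.85 × 4.05 × 16.9) = 2.207 in.
M_n = T(d − a/2) = 128.4 × (12.7 − 1.1035) = 1489.0 kip·in = 1489.0/12 = 124.08 kip·ft.

M_n ≈ 124 kip·ft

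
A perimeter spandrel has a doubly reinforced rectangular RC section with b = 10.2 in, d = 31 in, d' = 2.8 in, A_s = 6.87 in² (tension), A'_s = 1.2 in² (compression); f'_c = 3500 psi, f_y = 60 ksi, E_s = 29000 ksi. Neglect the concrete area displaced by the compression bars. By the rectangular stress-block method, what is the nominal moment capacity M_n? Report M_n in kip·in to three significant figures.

M_n ≈ 10700 kip·in

Assume both steels yield.
a = (A_s − A'_s) f_y/(0.85 f'_c b) = (6.87 − 1.2) × 60/(0.85 × 3.5 × 10.2) = 11.211 in.
c = a/β₁ = 11.211/0.85 = 13.189 in; ε'_s = 0.003(c − d')/c = 0.0024 ≥ ε_y = 0.0021, so the compression steel yields.
M_n = (A_s − A'_s) f_y (d − a/2) + A'_s f_y (d − d') = 340.2 × (31 − 5.6055) + 72 × (31 − 2.8) = 8639.2 + 2030.4 = 10669.6 kip·in.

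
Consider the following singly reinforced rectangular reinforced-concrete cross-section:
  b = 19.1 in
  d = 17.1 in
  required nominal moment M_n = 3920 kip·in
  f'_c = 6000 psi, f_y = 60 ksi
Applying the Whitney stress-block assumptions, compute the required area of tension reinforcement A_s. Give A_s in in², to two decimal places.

From M_n = 0.85 f'_c a b (d − a/2):
a = d − √(d² − 2M_n/(0.85 f'_c b)) = 17.1 − √(17.1² − 2 × 3920/(0.85 × 6 × 19.1)) = 2.542 in.
A_s = 0.85 f'_c a b / f_y = 0.85 × 6 × 2.542 × 19.1 / 60 = 4.127 in².

A_s ≈ 4.13 in²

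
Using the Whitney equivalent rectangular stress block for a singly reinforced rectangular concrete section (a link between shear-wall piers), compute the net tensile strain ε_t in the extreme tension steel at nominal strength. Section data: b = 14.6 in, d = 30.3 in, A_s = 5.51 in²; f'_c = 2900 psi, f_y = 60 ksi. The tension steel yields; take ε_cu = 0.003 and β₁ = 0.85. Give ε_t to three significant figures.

ε_t ≈ 0.00541

a = A_s f_y/(0.85 f'_c b) = 9.186 in.
β₁ = 0.85, so c = a/β₁ = 9.186/0.85 = 10.807 in.
From the linear strain diagram with ε_cu = 0.003: ε_t = 0.003 (d − c)/c = 0.003 × (30.3 − 10.807)/10.807 = 0.00541.
Since ε_t ≥ 0.005, the section is tension-controlled.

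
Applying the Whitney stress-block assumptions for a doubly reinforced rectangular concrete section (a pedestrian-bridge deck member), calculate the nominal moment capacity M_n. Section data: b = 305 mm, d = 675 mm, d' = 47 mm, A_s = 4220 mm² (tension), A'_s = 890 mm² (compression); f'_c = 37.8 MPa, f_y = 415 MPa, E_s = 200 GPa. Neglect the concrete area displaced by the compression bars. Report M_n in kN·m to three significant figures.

M_n ≈ 1070 kN·m

Assume both tension and compression steel yield.
Net tension couple steel: A_s − A'_s = 3330 mm².
a = (A_s − A'_s) f_y / (0.85 f'_c b) = 1381950/(0.85 × 37.8 × 305) = 141.02 mm.
c = a/β₁ = 141.02/0.78 = 180.79 mm; ε'_s = 0.003(c − d')/c = 0.0022 ≥ f_y/E_s = 0.0021, so compression steel does yield.
M_n = (A_s − A'_s) f_y (d − a/2) + A'_s f_y (d − d') = [1381950 × (675 − 70.51) + 369350 × (675 − 47)] × 10⁻⁶ = 835.37 + 231.95 = 1067.32 kN·m.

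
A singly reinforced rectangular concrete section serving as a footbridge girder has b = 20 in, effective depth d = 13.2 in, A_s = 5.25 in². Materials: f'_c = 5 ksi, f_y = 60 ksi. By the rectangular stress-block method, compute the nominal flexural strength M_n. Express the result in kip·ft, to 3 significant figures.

T = A_s f_y = 5.25 × 60 = 315 kips.
a = T/(0.85 f'_c b) = 315/(0.85 × 5 × 20) = 3.706 in.
M_n = T(d − a/2) = 315 × (13.2 − 1.853) = 3574.3 kip·in = 3574.3/12 = 297.86 kip·ft.

M_n ≈ 298 kip·ft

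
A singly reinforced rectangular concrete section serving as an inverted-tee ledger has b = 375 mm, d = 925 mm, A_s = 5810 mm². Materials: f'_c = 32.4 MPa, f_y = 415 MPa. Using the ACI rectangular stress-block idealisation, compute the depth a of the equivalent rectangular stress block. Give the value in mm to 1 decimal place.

T = A_s f_y = 5810 × 415 = 2411150 N = 2411.15 kN.
Setting C = 0.85 f'_c a b equal to T: a = 2411150/(0.85 × 32.4 × 375) = 233.5 mm.

a ≈ 233.5 mm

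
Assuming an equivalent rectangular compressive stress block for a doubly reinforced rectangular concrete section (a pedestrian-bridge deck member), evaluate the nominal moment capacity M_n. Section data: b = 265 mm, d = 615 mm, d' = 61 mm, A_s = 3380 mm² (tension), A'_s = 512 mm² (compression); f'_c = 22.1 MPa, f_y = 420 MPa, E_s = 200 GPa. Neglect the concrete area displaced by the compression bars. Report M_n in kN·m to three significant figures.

M_n ≈ 714 kN·m

Assume both tension and compression steel yield.
Net tension couple steel: A_s − A'_s = 2868 mm².
a = (A_s − A'_s) f_y / (0.85 f'_c b) = 1204560/(0.85 × 22.1 × 265) = 241.98 mm.
c = a/β₁ = 241.98/0.85 = 284.68 mm; ε'_s = 0.003(c − d')/c = 0.0024 ≥ f_y/E_s = 0.0021, so compression steel does yield.
M_n = (A_s − A'_s) f_y (d − a/2) + A'_s f_y (d − d') = [1204560 × (615 − 120.99) + 215040 × (615 − 61)] × 10⁻⁶ = 595.06 + 119.13 = 714.19 kN·m.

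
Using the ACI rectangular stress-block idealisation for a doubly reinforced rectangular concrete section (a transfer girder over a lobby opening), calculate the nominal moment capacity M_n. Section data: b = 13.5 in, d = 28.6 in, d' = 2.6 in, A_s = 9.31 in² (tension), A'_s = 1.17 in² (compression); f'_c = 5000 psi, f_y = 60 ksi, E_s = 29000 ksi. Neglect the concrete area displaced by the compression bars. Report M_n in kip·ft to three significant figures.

M_n ≈ 1140 kip·ft

Assume both steels yield.
a = (A_s − A'_s) f_y/(0.85 f'_c b) = (9.31 − 1.17) × 60/(0.85 × 5 × 13.5) = 8.512 in.
c = a/β₁ = 8.512/0.8 = 10.640 in; ε'_s = 0.003(c − d')/c = 0.0023 ≥ ε_y = 0.0021, so the compression steel yields.
M_n = (A_s − A'_s) f_y (d − a/2) + A'_s f_y (d − d') = 488.4 × (28.6 − 4.256) + 70.2 × (28.6 − 2.6) = 11889.6 + 1825.2 = 13714.8 kip·in = 13714.8/12 = 1142.90 kip·ft.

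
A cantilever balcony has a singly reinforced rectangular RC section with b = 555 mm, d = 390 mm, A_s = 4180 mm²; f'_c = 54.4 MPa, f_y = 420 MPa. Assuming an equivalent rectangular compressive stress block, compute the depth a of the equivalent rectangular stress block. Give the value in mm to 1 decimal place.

a ≈ 68.4 mm

T = A_s f_y = 4180 × 420 = 1755600 N = 1755.6 kN.
Setting C = 0.85 f'_c a b equal to T: a = 1755600/(0.85 × 54.4 × 555) = 68.4 mm.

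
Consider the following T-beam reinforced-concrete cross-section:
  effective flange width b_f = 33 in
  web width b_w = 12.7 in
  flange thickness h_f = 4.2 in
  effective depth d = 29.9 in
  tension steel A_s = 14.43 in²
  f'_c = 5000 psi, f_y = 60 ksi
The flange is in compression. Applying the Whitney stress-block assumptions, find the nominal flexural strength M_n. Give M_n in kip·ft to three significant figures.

M_n ≈ 1900 kip·ft

Tension: T = A_s f_y = 14.43 × 60 = 865.8 kips.
Try a within the flange: a = T/(0.85 f'_c b_f) = 865.8/(0.85 × 5 × 33) = 6.173 in.
a = 6.173 > h_f = 4.2 in: the block extends into the web. Split into flange-overhang and web parts.
C_f = 0.85 f'_c (b_f − b_w) h_f = 0.85 × 5 × (33 − 12.7) × 4.2 = 362.4 kips.
Remaining web compression depth: a_w = (T − C_f)/(0.85 f'_c b_w) = (865.8 − 362.4)/(0.85 × 5 × 12.7) = 9.327 in.
M_n = C_f(d − h_f/2) + (T − C_f)(d − a_w/2) = 362.4 × (29.9 − 2.1) + 503.4 × (29.9 − 4.6635) = 10074.7 + 12704.1 = 22778.8 kip·in.
M_n = 22778.8/12 = 1898.23 kip·ft.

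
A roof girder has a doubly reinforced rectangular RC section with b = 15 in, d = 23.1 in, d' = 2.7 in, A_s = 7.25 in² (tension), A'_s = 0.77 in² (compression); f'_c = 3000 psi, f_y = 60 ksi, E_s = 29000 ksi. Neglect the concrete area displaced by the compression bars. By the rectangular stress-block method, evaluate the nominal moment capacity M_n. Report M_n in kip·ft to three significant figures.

M_n ≈ 662 kip·ft

Assume both steels yield.
a = (A_s − A'_s) f_y/(0.85 f'_c b) = (7.25 − 0.77) × 60/(0.85 × 3 × 15) = 10.165 in.
c = a/β₁ = 10.165/0.85 = 11.959 in; ε'_s = 0.003(c − d')/c = 0.0023 ≥ ε_y = 0.0021, so the compression steel yields.
M_n = (A_s − A'_s) f_y (d − a/2) + A'_s f_y (d − d') = 388.8 × (23.1 − 5.0825) + 46.2 × (23.1 − 2.7) = 7005.2 + 942.5 = 7947.7 kip·in = 7947.7/12 = 662.31 kip·ft.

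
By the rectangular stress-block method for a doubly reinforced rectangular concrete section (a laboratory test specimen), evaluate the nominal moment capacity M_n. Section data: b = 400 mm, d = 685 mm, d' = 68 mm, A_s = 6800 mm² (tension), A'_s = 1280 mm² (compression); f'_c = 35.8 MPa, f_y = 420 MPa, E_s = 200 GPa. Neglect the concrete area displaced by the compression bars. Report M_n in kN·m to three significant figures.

Assume both tension and compression steel yield.
Net tension couple steel: A_s − A'_s = 5520 mm².
a = (A_s − A'_s) f_y / (0.85 f'_c b) = 2318400/(0.85 × 35.8 × 400) = 190.47 mm.
c = a/β₁ = 190.47/0.794 = 239.89 mm; ε'_s = 0.003(c − d')/c = 0.0021 ≥ f_y/E_s = 0.0021, so compression steel does yield.
M_n = (A_s − A'_s) f_y (d − a/2) + A'_s f_y (d − d') = [2318400 × (685 − 95.235) + 537600 × (685 − 68)] × 10⁻⁶ = 1367.31 + 331.70 = 1699.01 kN·m.

M_n ≈ 1700 kN·m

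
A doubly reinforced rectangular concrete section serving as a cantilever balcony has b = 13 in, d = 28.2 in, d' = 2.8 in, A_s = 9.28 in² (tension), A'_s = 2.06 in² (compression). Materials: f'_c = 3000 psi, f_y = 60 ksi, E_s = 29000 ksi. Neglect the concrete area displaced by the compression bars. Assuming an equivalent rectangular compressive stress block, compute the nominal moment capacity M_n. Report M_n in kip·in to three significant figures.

Assume both steels yield.
a = (A_s − A'_s) f_y/(0.85 f'_c b) = (9.28 − 2.06) × 60/(0.85 × 3 × 13) = 13.068 in.
c = a/β₁ = 13.068/0.85 = 15.374 in; ε'_s = 0.003(c − d')/c = 0.0025 ≥ ε_y = 0.0021, so the compression steel yields.
M_n = (A_s − A'_s) f_y (d − a/2) + A'_s f_y (d − d') = 433.2 × (28.2 − 6.534) + 123.6 × (28.2 − 2.8) = 9385.7 + 3139.4 = 12525.1 kip·in.

M_n ≈ 12500 kip·in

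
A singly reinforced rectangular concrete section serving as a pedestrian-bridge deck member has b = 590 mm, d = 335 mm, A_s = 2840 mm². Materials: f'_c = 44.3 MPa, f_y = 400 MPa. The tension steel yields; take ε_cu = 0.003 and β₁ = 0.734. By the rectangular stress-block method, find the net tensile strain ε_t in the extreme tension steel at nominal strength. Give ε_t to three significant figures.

ε_t ≈ 0.0114

a = A_s f_y/(0.85 f'_c b) = 51.13 mm.
β₁ = 0.734, so c = a/β₁ = 51.13/0.734 = 69.66 mm.
From the linear strain diagram with ε_cu = 0.003: ε_t = 0.003 (d − c)/c = 0.003 × (335 − 69.66)/69.66 = 0.0114.
Since ε_t ≥ 0.005, the section is tension-controlled.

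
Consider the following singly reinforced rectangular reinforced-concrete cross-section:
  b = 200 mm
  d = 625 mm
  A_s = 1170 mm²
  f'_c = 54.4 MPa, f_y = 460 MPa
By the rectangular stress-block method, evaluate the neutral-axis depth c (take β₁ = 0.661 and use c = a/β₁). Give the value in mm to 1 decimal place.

c ≈ 88.0 mm

T = A_s f_y = 1170 × 460 = 538200 N = 538.2 kN.
Setting C = 0.85 f'_c a b equal to T: a = 538200/(0.85 × 54.4 × 200) = 58.196 mm.
With β₁ = 0.661, c = a/β₁ = 58.196/0.661 = 88.0 mm.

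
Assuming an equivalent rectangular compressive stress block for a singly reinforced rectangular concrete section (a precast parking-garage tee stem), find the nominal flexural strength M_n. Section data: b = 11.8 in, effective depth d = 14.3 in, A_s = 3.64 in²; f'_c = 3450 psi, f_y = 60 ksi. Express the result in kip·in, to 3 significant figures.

T = A_s f_y = 3.64 × 60 = 218.4 kips.
a = T/(0.85 f'_c b) = 218.4/(0.85 × 3.45 × 11.8) = 6.312 in.
M_n = T(d − a/2) = 218.4 × (14.3 − 3.156) = 2433.8 kip·in.

M_n ≈ 2430 kip·in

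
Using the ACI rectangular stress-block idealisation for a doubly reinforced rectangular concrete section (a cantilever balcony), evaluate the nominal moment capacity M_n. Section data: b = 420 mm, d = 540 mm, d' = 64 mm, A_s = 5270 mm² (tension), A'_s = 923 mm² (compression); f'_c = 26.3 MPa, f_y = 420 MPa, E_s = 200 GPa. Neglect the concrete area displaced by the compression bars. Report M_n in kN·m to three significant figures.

Assume both tension and compression steel yield.
Net tension couple steel: A_s − A'_s = 4347 mm².
a = (A_s − A'_s) f_y / (0.85 f'_c b) = 1825740/(0.85 × 26.3 × 420) = 194.45 mm.
c = a/β₁ = 194.45/0.85 = 228.76 mm; ε'_s = 0.003(c − d')/c = 0.0022 ≥ f_y/E_s = 0.0021, so compression steel does yield.
M_n = (A_s − A'_s) f_y (d − a/2) + A'_s f_y (d − d') = [1825740 × (540 − 97.225) + 387660 × (540 − 64)] × 10⁻⁶ = 808.39 + 184.53 = 992.92 kN·m.

M_n ≈ 993 kN·m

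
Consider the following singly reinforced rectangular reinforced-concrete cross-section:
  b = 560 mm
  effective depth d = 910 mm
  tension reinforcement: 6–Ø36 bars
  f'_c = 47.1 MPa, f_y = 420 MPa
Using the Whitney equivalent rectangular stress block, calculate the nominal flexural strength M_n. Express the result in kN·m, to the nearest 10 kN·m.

M_n ≈ 2190 kN·m

A_s = 6 × 1018 = 6108 mm².
T = A_s f_y = 6108 × 420 = 2565360 N = 2565.36 kN.
From C = T: a = T/(0.85 f'_c b) = 2565360/(0.85 × 47.1 × 560) = 114.42 mm.
M_n = T(d − a/2) = 2565.36 kN × (910 − 57.21) mm = 2187.71 kN·m.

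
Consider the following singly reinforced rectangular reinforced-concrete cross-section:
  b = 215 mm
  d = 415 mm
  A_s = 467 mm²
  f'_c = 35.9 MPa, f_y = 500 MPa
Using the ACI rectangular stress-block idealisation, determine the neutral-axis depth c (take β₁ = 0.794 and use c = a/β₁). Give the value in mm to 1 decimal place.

T = A_s f_y = 467 × 500 = 233500 N = 233.5 kN.
Setting C = 0.85 f'_c a b equal to T: a = 233500/(0.85 × 35.9 × 215) = 35.591 mm.
With β₁ = 0.794, c = a/β₁ = 35.591/0.794 = 44.8 mm.

c ≈ 44.8 mm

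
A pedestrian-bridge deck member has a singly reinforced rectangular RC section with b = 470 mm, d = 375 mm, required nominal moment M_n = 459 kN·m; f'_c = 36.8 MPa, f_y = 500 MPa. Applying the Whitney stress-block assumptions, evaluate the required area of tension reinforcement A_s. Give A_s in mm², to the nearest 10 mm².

With M_n = 0.85 f'_c a b (d − a/2), solve the quadratic for a:
a = d − √(d² − 2M_n/(0.85 f'_c b)) = 375 − √(375² − 2 × 459×10⁶/(0.85 × 36.8 × 470)) = 95.39 mm.
A_s = 0.85 f'_c a b / f_y = 0.85 × 36.8 × 95.39 × 470 / 500 = 2804.8 mm².

A_s ≈ 2800 mm²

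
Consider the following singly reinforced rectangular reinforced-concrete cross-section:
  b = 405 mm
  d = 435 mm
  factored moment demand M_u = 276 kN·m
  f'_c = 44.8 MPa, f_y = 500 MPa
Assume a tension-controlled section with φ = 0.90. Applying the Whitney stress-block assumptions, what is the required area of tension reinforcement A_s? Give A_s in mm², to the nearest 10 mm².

A_s ≈ 1490 mm²

M_n = M_u/φ = 276/0.90 = 306.667 kN·m.
With M_n = 0.85 f'_c a b (d − a/2), solve the quadratic for a:
a = d − √(d² − 2M_n/(0.85 f'_c b)) = 435 − √(435² − 2 × 306.667×10⁶/(0.85 × 44.8 × 405)) = 48.40 mm.
A_s = 0.85 f'_c a b / f_y = 0.85 × 44.8 × 48.40 × 405 / 500 = 1492.9 mm².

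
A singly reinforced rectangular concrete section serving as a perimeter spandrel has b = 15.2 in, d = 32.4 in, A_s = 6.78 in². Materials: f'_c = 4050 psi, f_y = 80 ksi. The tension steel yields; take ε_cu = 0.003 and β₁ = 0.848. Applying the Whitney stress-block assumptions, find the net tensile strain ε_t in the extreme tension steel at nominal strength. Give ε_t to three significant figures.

ε_t ≈ 0.00495

a = A_s f_y/(0.85 f'_c b) = 10.366 in.
β₁ = 0.848, so c = a/β₁ = 10.366/0.848 = 12.224 in.
From the linear strain diagram with ε_cu = 0.003: ε_t = 0.003 (d − c)/c = 0.003 × (32.4 − 12.224)/12.224 = 0.00495.
ε_t is between 0.004 and 0.005 — transition zone.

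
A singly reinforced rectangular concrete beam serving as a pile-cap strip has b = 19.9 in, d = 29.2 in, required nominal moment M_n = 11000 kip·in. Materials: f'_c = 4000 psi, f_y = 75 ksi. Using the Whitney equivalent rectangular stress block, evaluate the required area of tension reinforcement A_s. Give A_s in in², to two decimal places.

From M_n = 0.85 f'_c a b (d − a/2):
a = d − √(d² − 2M_n/(0.85 f'_c b)) = 29.2 − √(29.2² − 2 × 11000/(0.85 × 4 × 19.9)) = 6.233 in.
A_s = 0.85 f'_c a b / f_y = 0.85 × 4 × 6.233 × 19.9 / 75 = 5.623 in².

A_s ≈ 5.62 in²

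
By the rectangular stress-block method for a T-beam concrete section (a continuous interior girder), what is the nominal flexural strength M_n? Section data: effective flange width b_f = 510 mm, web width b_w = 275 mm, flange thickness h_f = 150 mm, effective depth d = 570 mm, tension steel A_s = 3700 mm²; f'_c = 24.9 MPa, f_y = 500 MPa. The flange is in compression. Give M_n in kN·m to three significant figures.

Tension: T = A_s f_y = 3700 × 500 = 1850000 N.
Try a within the flange: a = T/(0.85 f'_c b_f) = 1850000/(0.85 × 24.9 × 510) = 171.39 mm.
a = 171.39 > h_f = 150 mm: the block extends into the web. Split into flange-overhang and web parts.
C_f = 0.85 f'_c (b_f − b_w) h_f = 0.85 × 24.9 × (510 − 275) × 150 = 746066 N.
Remaining web compression depth: a_w = (T − C_f)/(0.85 f'_c b_w) = (1850000 − 746066)/(0.85 × 24.9 × 275) = 189.67 mm.
M_n = C_f(d − h_f/2) + (T − C_f)(d − a_w/2) = 746066 × (570 − 75) + 1103934 × (570 − 94.835) = 369.30 + 524.55 = 893.85 × 10⁶ N·mm.
M_n = 893.85 kN·m.

M_n ≈ 894 kN·m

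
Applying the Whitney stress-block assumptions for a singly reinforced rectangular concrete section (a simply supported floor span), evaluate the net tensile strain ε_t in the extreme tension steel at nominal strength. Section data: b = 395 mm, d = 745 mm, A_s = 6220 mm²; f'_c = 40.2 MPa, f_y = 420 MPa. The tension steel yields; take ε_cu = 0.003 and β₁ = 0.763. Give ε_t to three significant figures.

ε_t ≈ 0.00581

a = A_s f_y/(0.85 f'_c b) = 193.55 mm.
β₁ = 0.763, so c = a/β₁ = 193.55/0.763 = 253.67 mm.
From the linear strain diagram with ε_cu = 0.003: ε_t = 0.003 (d − c)/c = 0.003 × (745 − 253.67)/253.67 = 0.00581.
Since ε_t ≥ 0.005, the section is tension-controlled.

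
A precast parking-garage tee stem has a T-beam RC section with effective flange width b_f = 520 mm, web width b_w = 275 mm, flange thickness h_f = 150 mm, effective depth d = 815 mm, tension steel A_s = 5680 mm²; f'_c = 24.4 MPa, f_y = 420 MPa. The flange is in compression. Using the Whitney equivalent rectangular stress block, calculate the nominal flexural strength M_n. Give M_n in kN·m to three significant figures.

M_n ≈ 1660 kN·m

Tension: T = A_s f_y = 5680 × 420 = 2385600 N.
Try a within the flange: a = T/(0.85 f'_c b_f) = 2385600/(0.85 × 24.4 × 520) = 221.20 mm.
a = 221.20 > h_f = 150 mm: the block extends into the web. Split into flange-overhang and web parts.
C_f = 0.85 f'_c (b_f − b_w) h_f = 0.85 × 24.4 × (520 − 275) × 150 = 762195 N.
Remaining web compression depth: a_w = (T − C_f)/(0.85 f'_c b_w) = (2385600 − 762195)/(0.85 × 24.4 × 275) = 284.63 mm.
M_n = C_f(d − h_f/2) + (T − C_f)(d − a_w/2) = 762195 × (815 − 75) + 1623405 × (815 − 142.315) = 564.02 + 1092.04 = 1656.06 × 10⁶ N·mm.
M_n = 1656.06 kN·m.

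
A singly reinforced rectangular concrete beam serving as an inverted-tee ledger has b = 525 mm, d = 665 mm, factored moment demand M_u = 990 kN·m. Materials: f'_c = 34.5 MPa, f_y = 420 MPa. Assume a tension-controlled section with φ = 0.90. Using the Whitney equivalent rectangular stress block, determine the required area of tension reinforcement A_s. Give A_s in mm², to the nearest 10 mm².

A_s ≈ 4320 mm²

M_n = M_u/φ = 990/0.90 = 1100 kN·m.
With M_n = 0.85 f'_c a b (d − a/2), solve the quadratic for a:
a = d − √(d² − 2M_n/(0.85 f'_c b)) = 665 − √(665² − 2 × 1100×10⁶/(0.85 × 34.5 × 525)) = 117.89 mm.
A_s = 0.85 f'_c a b / f_y = 0.85 × 34.5 × 117.89 × 525 / 420 = 4321.4 mm².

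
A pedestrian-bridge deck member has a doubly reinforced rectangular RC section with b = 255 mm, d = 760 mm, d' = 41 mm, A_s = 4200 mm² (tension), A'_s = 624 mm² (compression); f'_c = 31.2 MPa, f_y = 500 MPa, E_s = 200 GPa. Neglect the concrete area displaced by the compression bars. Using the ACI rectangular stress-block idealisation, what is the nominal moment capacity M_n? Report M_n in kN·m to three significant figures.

M_n ≈ 1350 kN·m

Assume both tension and compression steel yield.
Net tension couple steel: A_s − A'_s = 3576 mm².
a = (A_s − A'_s) f_y / (0.85 f'_c b) = 1788000/(0.85 × 31.2 × 255) = 264.40 mm.
c = a/β₁ = 264.40/0.827 = 319.71 mm; ε'_s = 0.003(c − d')/c = 0.0026 ≥ f_y/E_s = 0.0025, so compression steel does yield.
M_n = (A_s − A'_s) f_y (d − a/2) + A'_s f_y (d − d') = [1788000 × (760 − 132.2) + 312000 × (760 − 41)] × 10⁻⁶ = 1122.51 + 224.33 = 1346.84 kN·m.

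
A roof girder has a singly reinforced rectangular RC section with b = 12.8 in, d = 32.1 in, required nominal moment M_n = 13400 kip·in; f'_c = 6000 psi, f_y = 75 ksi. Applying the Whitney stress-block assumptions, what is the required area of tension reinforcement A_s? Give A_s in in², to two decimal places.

A_s ≈ 6.27 in²

From M_n = 0.85 f'_c a b (d − a/2):
a = d − √(d² − 2M_n/(0.85 f'_c b)) = 32.1 − √(32.1² − 2 × 13400/(0.85 × 6 × 12.8)) = 7.203 in.
A_s = 0.85 f'_c a b / f_y = 0.85 × 6 × 7.203 × 12.8 / 75 = 6.269 in².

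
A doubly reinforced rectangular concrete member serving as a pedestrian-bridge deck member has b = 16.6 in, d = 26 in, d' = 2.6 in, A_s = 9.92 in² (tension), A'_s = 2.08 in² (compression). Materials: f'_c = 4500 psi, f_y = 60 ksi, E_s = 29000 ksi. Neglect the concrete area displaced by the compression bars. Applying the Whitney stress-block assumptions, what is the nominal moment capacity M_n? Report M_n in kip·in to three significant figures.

M_n ≈ 13400 kip·in

Assume both steels yield.
a = (A_s − A'_s) f_y/(0.85 f'_c b) = (9.92 − 2.08) × 60/(0.85 × 4.5 × 16.6) = 7.408 in.
c = a/β₁ = 7.408/0.825 = 8.979 in; ε'_s = 0.003(c − d')/c = 0.0021 ≥ ε_y = 0.0021, so the compression steel yields.
M_n = (A_s − A'_s) f_y (d − a/2) + A'_s f_y (d − d') = 470.4 × (26 − 3.704) + 124.8 × (26 − 2.6) = 10488.0 + 2920.3 = 13408.3 kip·in.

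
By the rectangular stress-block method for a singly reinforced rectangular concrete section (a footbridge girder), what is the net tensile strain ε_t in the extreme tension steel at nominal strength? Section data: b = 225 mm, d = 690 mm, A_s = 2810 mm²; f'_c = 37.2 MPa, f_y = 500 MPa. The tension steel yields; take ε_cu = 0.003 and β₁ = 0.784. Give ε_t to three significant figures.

a = A_s f_y/(0.85 f'_c b) = 197.48 mm.
β₁ = 0.784, so c = a/β₁ = 197.48/0.784 = 251.89 mm.
From the linear strain diagram with ε_cu = 0.003: ε_t = 0.003 (d − c)/c = 0.003 × (690 − 251.89)/251.89 = 0.00522.
Since ε_t ≥ 0.005, the section is tension-controlled.

ε_t ≈ 0.00522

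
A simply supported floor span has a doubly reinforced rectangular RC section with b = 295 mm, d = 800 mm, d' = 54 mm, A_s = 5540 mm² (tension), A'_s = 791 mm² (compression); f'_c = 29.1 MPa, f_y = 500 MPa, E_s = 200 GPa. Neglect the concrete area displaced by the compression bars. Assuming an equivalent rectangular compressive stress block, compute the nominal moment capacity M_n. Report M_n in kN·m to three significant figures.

M_n ≈ 1810 kN·m

Assume both tension and compression steel yield.
Net tension couple steel: A_s − A'_s = 4749 mm².
a = (A_s − A'_s) f_y / (0.85 f'_c b) = 2374500/(0.85 × 29.1 × 295) = 325.42 mm.
c = a/β₁ = 325.42/0.842 = 386.48 mm; ε'_s = 0.003(c − d')/c = 0.0026 ≥ f_y/E_s = 0.0025, so compression steel does yield.
M_n = (A_s − A'_s) f_y (d − a/2) + A'_s f_y (d − d') = [2374500 × (800 − 162.71) + 395500 × (800 − 54)] × 10⁻⁶ = 1513.25 + 295.04 = 1808.29 kN·m.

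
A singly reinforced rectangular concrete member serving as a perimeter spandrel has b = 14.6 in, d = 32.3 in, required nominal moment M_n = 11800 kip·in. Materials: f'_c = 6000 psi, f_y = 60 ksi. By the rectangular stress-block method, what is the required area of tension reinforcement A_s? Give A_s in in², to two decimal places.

A_s ≈ 6.64 in²

From M_n = 0.85 f'_c a b (d − a/2):
a = d − √(d² − 2M_n/(0.85 f'_c b)) = 32.3 − √(32.3² − 2 × 11800/(0.85 × 6 × 14.6)) = 5.349 in.
A_s = 0.85 f'_c a b / f_y = 0.85 × 6 × 5.349 × 14.6 / 60 = 6.638 in².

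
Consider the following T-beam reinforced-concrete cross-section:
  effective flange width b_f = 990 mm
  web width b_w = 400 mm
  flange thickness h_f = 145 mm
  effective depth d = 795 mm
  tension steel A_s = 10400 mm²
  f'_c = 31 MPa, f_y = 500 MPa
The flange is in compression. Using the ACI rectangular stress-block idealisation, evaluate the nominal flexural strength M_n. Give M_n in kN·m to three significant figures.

M_n ≈ 3560 kN·m

Tension: T = A_s f_y = 10400 × 500 = 5200000 N.
Try a within the flange: a = T/(0.85 f'_c b_f) = 5200000/(0.85 × 31 × 990) = 199.34 mm.
a = 199.34 > h_f = 145 mm: the block extends into the web. Split into flange-overhang and web parts.
C_f = 0.85 f'_c (b_f − b_w) h_f = 0.85 × 31 × (990 − 400) × 145 = 2254243 N.
Remaining web compression depth: a_w = (T − C_f)/(0.85 f'_c b_w) = (5200000 − 2254243)/(0.85 × 31 × 400) = 279.48 mm.
M_n = C_f(d − h_f/2) + (T − C_f)(d − a_w/2) = 2254243 × (795 − 72.5) + 2945757 × (795 − 139.74) = 1628.69 + 1930.24 = 3558.93 × 10⁶ N·mm.
M_n = 3558.93 kN·m.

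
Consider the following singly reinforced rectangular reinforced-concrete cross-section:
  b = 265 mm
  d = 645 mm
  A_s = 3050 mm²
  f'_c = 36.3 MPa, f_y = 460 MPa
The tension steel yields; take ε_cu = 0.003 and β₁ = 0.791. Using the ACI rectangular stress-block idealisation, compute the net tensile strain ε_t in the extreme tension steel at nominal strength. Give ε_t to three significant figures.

a = A_s f_y/(0.85 f'_c b) = 171.59 mm.
β₁ = 0.791, so c = a/β₁ = 171.59/0.791 = 216.93 mm.
From the linear strain diagram with ε_cu = 0.003: ε_t = 0.003 (d − c)/c = 0.003 × (645 − 216.93)/216.93 = 0.00592.
Since ε_t ≥ 0.005, the section is tension-controlled.

ε_t ≈ 0.00592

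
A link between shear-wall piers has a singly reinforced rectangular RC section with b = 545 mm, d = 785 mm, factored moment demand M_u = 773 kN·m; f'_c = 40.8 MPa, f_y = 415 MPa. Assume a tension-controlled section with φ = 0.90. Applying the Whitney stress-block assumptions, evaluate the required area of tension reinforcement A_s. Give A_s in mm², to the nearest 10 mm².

M_n = M_u/φ = 773/0.90 = 858.889 kN·m.
With M_n = 0.85 f'_c a b (d − a/2), solve the quadratic for a:
a = d − √(d² − 2M_n/(0.85 f'_c b)) = 785 − √(785² − 2 × 858.889×10⁶/(0.85 × 40.8 × 545)) = 60.20 mm.
A_s = 0.85 f'_c a b / f_y = 0.85 × 40.8 × 60.20 × 545 / 415 = 2741.7 mm².

A_s ≈ 2740 mm²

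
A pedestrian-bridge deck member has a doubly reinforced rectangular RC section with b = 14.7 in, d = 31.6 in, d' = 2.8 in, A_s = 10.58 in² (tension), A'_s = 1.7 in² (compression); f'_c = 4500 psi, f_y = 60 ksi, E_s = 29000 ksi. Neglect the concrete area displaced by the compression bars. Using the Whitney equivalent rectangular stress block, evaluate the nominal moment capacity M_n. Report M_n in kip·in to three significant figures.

Assume both steels yield.
a = (A_s − A'_s) f_y/(0.85 f'_c b) = (10.58 − 1.7) × 60/(0.85 × 4.5 × 14.7) = 9.476 in.
c = a/β₁ = 9.476/0.825 = 11.486 in; ε'_s = 0.003(c − d')/c = 0.0023 ≥ ε_y = 0.0021, so the compression steel yields.
M_n = (A_s − A'_s) f_y (d − a/2) + A'_s f_y (d − d') = 532.8 × (31.6 − 4.738) + 102 × (31.6 − 2.8) = 14312.1 + 2937.6 = 17249.7 kip·in.

M_n ≈ 17200 kip·in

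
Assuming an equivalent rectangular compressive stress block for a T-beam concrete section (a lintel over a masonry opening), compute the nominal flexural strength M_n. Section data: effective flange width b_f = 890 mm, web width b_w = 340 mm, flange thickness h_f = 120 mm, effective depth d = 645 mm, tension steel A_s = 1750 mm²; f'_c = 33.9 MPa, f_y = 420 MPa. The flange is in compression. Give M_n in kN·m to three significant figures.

Tension: T = A_s f_y = 1750 × 420 = 735000 N.
Try a within the flange: a = T/(0.85 f'_c b_f) = 735000/(0.85 × 33.9 × 890) = 28.66 mm.
Since a = 28.66 ≤ h_f = 120 mm, the stress block lies entirely in the flange; analyse as a rectangular beam of width b_f.
M_n = T(d − a/2) = 735000 × (645 − 14.33) = 463.54 × 10⁶ N·mm.
M_n = 463.54 kN·m.

M_n ≈ 464 kN·m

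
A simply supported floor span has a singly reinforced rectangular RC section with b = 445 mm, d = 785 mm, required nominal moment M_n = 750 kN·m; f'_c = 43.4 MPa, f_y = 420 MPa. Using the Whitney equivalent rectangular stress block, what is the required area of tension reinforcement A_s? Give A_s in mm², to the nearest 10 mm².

A_s ≈ 2370 mm²

With M_n = 0.85 f'_c a b (d − a/2), solve the quadratic for a:
a = d − √(d² − 2M_n/(0.85 f'_c b)) = 785 − √(785² − 2 × 750×10⁶/(0.85 × 43.4 × 445)) = 60.53 mm.
A_s = 0.85 f'_c a b / f_y = 0.85 × 43.4 × 60.53 × 445 / 420 = 2365.9 mm².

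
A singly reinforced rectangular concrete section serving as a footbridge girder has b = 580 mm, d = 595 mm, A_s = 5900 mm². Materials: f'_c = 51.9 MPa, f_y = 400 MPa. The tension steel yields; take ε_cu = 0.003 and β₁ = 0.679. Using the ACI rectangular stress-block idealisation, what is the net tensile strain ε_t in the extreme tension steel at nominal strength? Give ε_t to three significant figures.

a = A_s f_y/(0.85 f'_c b) = 92.24 mm.
β₁ = 0.679, so c = a/β₁ = 92.24/0.679 = 135.85 mm.
From the linear strain diagram with ε_cu = 0.003: ε_t = 0.003 (d − c)/c = 0.003 × (595 − 135.85)/135.85 = 0.0101.
Since ε_t ≥ 0.005, the section is tension-controlled.

ε_t ≈ 0.0101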